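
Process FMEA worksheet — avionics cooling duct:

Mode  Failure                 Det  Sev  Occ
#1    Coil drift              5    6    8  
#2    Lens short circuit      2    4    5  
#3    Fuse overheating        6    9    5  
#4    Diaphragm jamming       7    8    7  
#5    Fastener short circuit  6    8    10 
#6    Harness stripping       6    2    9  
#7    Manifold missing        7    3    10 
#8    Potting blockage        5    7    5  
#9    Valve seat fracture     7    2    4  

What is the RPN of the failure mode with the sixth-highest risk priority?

175

RPN = Severity × Occurrence × Detection:
  #1: 6 × 8 × 5 = 240
  #2: 4 × 5 × 2 = 40
  #3: 9 × 5 × 6 = 270
  #4: 8 × 7 × 7 = 392
  #5: 8 × 10 × 6 = 480
  #6: 2 × 9 × 6 = 108
  #7: 3 × 10 × 7 = 210
  #8: 7 × 5 × 5 = 175
  #9: 2 × 4 × 7 = 56
Sorted descending: 480, 392, 270, 240, 210, 175, 108, 56, 40.
The sixth-highest RPN is 175 (#8).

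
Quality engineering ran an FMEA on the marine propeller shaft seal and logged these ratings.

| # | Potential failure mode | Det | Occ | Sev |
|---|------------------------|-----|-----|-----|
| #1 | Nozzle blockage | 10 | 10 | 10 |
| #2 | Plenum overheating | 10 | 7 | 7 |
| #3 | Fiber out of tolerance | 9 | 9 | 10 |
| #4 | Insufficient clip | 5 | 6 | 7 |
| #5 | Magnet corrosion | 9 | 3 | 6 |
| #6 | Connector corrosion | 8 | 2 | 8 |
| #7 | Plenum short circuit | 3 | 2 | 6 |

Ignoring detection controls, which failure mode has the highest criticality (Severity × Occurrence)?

#1

Criticality = Severity × Occurrence:
  #1: 10 × 10 = 100
  #2: 7 × 7 = 49
  #3: 10 × 9 = 90
  #4: 7 × 6 = 42
  #5: 6 × 3 = 18
  #6: 8 × 2 = 16
  #7: 6 × 2 = 12
Highest criticality is 100 → #1.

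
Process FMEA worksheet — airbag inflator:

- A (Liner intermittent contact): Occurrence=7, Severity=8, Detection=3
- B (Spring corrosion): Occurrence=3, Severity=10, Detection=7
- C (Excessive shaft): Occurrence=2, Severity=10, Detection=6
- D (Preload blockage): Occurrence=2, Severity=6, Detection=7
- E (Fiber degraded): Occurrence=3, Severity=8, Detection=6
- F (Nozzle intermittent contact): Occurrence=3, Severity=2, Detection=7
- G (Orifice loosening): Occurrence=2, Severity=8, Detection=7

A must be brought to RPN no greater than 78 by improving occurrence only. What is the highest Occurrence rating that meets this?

3

A: S=8, O=7, D=3 → current RPN = 168.
Fixed product = 24. Need 24 × O ≤ 78, so O ≤ 78/24 = 3.25.
Maximum integer Occurrence rating = 3 (gives RPN 72; O=4 would give 96 > 78).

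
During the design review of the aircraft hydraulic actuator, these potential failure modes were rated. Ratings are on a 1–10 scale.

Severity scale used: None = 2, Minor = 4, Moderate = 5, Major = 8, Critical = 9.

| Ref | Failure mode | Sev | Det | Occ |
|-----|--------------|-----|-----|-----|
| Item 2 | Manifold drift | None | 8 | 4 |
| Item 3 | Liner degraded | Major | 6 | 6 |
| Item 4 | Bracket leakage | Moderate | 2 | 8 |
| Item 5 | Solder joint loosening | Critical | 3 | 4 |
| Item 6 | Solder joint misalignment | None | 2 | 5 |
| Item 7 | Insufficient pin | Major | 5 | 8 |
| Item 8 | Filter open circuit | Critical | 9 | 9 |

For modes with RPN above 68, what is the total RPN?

1525

RPN = Severity × Occurrence × Detection:
  Item 2: 2 × 4 × 8 = 64
  Item 3: 8 × 6 × 6 = 288
  Item 4: 5 × 8 × 2 = 80
  Item 5: 9 × 4 × 3 = 108
  Item 6: 2 × 5 × 2 = 20
  Item 7: 8 × 8 × 5 = 320
  Item 8: 9 × 9 × 9 = 729
RPN > 68: Item 3 (288), Item 4 (80), Item 5 (108), Item 7 (320), Item 8 (729).
Sum: 288 + 80 + 108 + 320 + 729 = 1525.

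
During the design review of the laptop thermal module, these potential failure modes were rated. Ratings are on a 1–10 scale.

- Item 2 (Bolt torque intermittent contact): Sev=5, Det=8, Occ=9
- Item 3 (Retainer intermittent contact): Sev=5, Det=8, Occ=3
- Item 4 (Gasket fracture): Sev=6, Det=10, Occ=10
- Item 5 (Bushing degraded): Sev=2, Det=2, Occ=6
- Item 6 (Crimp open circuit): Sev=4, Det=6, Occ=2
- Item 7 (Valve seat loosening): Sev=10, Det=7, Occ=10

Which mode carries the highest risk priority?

Item 7

RPN = Severity × Occurrence × Detection:
  Item 2: 5 × 9 × 8 = 360
  Item 3: 5 × 3 × 8 = 120
  Item 4: 6 × 10 × 10 = 600
  Item 5: 2 × 6 × 2 = 24
  Item 6: 4 × 2 × 6 = 48
  Item 7: 10 × 10 × 7 = 700
Highest RPN is 700 → Item 7.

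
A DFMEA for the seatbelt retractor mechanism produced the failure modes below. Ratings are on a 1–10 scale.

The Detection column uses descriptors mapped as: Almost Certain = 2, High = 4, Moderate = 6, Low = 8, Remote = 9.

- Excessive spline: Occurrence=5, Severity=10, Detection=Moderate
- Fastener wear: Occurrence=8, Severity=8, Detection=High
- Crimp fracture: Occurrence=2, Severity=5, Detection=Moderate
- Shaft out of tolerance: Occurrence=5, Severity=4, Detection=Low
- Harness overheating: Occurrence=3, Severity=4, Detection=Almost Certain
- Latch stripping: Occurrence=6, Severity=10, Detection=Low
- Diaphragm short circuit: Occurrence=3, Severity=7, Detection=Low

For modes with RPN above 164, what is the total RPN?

RPN = Severity × Occurrence × Detection:
  Excessive spline: 10 × 5 × 6 = 300
  Fastener wear: 8 × 8 × 4 = 256
  Crimp fracture: 5 × 2 × 6 = 60
  Shaft out of tolerance: 4 × 5 × 8 = 160
  Harness overheating: 4 × 3 × 2 = 24
  Latch stripping: 10 × 6 × 8 = 480
  Diaphragm short circuit: 7 × 3 × 8 = 168
RPN > 164: Excessive spline (300), Fastener wear (256), Latch stripping (480), Diaphragm short circuit (168).
Sum: 300 + 256 + 480 + 168 = 1204.

1204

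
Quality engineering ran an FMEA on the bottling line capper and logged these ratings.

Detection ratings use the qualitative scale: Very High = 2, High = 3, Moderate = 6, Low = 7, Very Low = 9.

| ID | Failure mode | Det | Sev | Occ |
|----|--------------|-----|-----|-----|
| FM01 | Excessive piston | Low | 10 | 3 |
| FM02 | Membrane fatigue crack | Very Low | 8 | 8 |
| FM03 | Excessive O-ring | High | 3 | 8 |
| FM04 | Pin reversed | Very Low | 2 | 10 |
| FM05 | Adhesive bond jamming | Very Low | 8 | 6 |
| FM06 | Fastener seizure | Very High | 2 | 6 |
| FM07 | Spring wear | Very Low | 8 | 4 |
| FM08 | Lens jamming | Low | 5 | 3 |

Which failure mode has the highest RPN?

RPN = Severity × Occurrence × Detection:
  FM01: 10 × 3 × 7 = 210
  FM02: 8 × 8 × 9 = 576
  FM03: 3 × 8 × 3 = 72
  FM04: 2 × 10 × 9 = 180
  FM05: 8 × 6 × 9 = 432
  FM06: 2 × 6 × 2 = 24
  FM07: 8 × 4 × 9 = 288
  FM08: 5 × 3 × 7 = 105
Highest RPN is 576 → FM02.

FM02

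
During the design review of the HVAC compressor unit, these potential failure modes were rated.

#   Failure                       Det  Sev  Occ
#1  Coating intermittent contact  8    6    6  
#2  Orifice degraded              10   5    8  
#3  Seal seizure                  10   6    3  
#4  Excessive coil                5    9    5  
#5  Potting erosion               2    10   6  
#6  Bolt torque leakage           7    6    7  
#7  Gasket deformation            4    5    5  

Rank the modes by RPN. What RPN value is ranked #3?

288

RPN = Severity × Occurrence × Detection:
  #1: 6 × 6 × 8 = 288
  #2: 5 × 8 × 10 = 400
  #3: 6 × 3 × 10 = 180
  #4: 9 × 5 × 5 = 225
  #5: 10 × 6 × 2 = 120
  #6: 6 × 7 × 7 = 294
  #7: 5 × 5 × 4 = 100
Sorted descending: 400, 294, 288, 225, 180, 120, 100.
The third-highest RPN is 288 (#1).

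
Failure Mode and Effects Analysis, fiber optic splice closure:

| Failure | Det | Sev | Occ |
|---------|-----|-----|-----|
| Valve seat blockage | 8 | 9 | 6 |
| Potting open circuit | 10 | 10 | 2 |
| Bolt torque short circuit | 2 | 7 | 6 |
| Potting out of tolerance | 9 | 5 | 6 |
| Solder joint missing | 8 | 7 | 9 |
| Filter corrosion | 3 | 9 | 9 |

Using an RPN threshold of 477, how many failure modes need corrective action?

RPN = Severity × Occurrence × Detection:
  Valve seat blockage: 9 × 6 × 8 = 432
  Potting open circuit: 10 × 2 × 10 = 200
  Bolt torque short circuit: 7 × 6 × 2 = 84
  Potting out of tolerance: 5 × 6 × 9 = 270
  Solder joint missing: 7 × 9 × 8 = 504
  Filter corrosion: 9 × 9 × 3 = 243
Modes with RPN ≥ 477: Solder joint missing (504) → 1.

1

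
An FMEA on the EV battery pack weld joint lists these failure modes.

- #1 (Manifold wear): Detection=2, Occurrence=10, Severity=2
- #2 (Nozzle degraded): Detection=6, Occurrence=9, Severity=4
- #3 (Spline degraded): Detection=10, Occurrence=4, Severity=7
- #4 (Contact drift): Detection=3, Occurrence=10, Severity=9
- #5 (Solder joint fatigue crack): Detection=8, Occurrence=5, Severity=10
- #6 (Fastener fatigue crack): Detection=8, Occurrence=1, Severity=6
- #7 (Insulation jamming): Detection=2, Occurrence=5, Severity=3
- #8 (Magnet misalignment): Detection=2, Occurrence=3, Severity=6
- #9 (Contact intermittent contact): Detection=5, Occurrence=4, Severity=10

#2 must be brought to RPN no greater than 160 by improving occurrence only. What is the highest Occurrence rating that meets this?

#2: S=4, O=9, D=6 → current RPN = 216.
Fixed product = 24. Need 24 × O ≤ 160, so O ≤ 160/24 = 6.67.
Maximum integer Occurrence rating = 6 (gives RPN 144; O=7 would give 168 > 160).

6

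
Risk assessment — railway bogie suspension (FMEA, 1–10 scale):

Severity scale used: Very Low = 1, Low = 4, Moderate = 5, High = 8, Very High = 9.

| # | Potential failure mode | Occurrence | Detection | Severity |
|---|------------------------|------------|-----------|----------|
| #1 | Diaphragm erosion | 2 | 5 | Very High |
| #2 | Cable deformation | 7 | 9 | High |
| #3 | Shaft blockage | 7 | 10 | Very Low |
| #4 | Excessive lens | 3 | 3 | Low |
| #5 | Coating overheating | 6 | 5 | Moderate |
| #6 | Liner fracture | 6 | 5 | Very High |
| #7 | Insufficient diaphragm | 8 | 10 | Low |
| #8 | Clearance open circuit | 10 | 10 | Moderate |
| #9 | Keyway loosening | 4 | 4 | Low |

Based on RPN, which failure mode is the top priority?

#2

RPN = Severity × Occurrence × Detection:
  #1: 9 × 2 × 5 = 90
  #2: 8 × 7 × 9 = 504
  #3: 1 × 7 × 10 = 70
  #4: 4 × 3 × 3 = 36
  #5: 5 × 6 × 5 = 150
  #6: 9 × 6 × 5 = 270
  #7: 4 × 8 × 10 = 320
  #8: 5 × 10 × 10 = 500
  #9: 4 × 4 × 4 = 64
Highest RPN is 504 → #2.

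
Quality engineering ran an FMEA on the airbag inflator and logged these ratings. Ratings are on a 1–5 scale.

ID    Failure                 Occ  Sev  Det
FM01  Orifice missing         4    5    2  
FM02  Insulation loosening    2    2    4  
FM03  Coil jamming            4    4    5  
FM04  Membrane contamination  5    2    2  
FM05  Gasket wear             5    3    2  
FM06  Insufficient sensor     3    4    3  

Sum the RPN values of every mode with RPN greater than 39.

120

RPN = Severity × Occurrence × Detection:
  FM01: 5 × 4 × 2 = 40
  FM02: 2 × 2 × 4 = 16
  FM03: 4 × 4 × 5 = 80
  FM04: 2 × 5 × 2 = 20
  FM05: 3 × 5 × 2 = 30
  FM06: 4 × 3 × 3 = 36
RPN > 39: FM01 (40), FM03 (80).
Sum: 40 + 80 = 120.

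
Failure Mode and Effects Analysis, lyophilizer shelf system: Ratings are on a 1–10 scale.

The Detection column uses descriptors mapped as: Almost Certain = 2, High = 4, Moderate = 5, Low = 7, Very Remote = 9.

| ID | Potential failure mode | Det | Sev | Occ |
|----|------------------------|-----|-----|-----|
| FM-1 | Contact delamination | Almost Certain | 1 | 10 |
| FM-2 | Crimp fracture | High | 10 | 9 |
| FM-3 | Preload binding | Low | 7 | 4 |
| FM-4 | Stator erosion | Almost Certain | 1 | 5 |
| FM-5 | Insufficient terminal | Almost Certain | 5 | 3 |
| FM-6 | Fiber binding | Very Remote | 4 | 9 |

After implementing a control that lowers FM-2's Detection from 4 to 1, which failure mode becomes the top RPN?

RPN = Severity × Occurrence × Detection:
  FM-1: 1 × 10 × 2 = 20
  FM-2: 10 × 9 × 4 = 360
  FM-3: 7 × 4 × 7 = 196
  FM-4: 1 × 5 × 2 = 10
  FM-5: 5 × 3 × 2 = 30
  FM-6: 4 × 9 × 9 = 324
After action: FM-2 → 10 × 9 × 1 = 90.
Revised RPNs: FM-6=324, FM-3=196, FM-2=90, FM-5=30, FM-1=20, FM-4=10.
Highest is now FM-6 (324).

FM-6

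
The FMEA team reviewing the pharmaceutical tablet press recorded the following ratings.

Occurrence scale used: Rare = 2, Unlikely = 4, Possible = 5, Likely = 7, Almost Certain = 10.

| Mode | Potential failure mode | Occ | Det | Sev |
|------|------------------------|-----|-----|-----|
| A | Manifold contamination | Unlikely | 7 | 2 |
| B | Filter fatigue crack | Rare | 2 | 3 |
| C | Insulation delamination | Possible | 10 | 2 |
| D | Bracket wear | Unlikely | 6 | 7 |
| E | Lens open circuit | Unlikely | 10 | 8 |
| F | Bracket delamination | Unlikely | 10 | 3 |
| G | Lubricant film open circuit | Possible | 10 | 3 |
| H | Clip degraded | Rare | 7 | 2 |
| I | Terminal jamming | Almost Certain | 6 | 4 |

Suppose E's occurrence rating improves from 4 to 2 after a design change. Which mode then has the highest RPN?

I

RPN = Severity × Occurrence × Detection:
  A: 2 × 4 × 7 = 56
  B: 3 × 2 × 2 = 12
  C: 2 × 5 × 10 = 100
  D: 7 × 4 × 6 = 168
  E: 8 × 4 × 10 = 320
  F: 3 × 4 × 10 = 120
  G: 3 × 5 × 10 = 150
  H: 2 × 2 × 7 = 28
  I: 4 × 10 × 6 = 240
After action: E → 8 × 2 × 10 = 160.
Revised RPNs: I=240, D=168, E=160, G=150, F=120, C=100, A=56, H=28, B=12.
Highest is now I (240).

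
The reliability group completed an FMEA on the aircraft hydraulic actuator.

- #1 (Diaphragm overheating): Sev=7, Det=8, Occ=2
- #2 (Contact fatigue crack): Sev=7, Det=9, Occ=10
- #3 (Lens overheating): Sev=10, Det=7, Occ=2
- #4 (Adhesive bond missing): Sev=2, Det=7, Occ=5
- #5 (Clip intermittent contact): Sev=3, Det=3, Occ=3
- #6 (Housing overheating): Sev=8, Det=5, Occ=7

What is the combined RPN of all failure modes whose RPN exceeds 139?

1050

RPN = Severity × Occurrence × Detection:
  #1: 7 × 2 × 8 = 112
  #2: 7 × 10 × 9 = 630
  #3: 10 × 2 × 7 = 140
  #4: 2 × 5 × 7 = 70
  #5: 3 × 3 × 3 = 27
  #6: 8 × 7 × 5 = 280
RPN > 139: #2 (630), #3 (140), #6 (280).
Sum: 630 + 140 + 280 = 1050.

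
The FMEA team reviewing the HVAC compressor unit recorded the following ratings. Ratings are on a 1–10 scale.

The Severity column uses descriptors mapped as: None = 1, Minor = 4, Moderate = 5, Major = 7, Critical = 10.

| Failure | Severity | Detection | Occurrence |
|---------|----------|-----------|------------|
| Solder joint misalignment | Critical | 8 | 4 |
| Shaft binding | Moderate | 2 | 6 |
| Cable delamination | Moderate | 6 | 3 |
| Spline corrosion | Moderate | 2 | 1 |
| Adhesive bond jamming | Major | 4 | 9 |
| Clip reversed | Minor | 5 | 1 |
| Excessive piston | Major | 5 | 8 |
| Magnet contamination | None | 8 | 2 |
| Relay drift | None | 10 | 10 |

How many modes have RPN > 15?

RPN = Severity × Occurrence × Detection:
  Solder joint misalignment: 10 × 4 × 8 = 320
  Shaft binding: 5 × 6 × 2 = 60
  Cable delamination: 5 × 3 × 6 = 90
  Spline corrosion: 5 × 1 × 2 = 10
  Adhesive bond jamming: 7 × 9 × 4 = 252
  Clip reversed: 4 × 1 × 5 = 20
  Excessive piston: 7 × 8 × 5 = 280
  Magnet contamination: 1 × 2 × 8 = 16
  Relay drift: 1 × 10 × 10 = 100
Modes with RPN > 15: Solder joint misalignment (320), Shaft binding (60), Cable delamination (90), Adhesive bond jamming (252), Clip reversed (20), Excessive piston (280), Magnet contamination (16), Relay drift (100) → 8.

8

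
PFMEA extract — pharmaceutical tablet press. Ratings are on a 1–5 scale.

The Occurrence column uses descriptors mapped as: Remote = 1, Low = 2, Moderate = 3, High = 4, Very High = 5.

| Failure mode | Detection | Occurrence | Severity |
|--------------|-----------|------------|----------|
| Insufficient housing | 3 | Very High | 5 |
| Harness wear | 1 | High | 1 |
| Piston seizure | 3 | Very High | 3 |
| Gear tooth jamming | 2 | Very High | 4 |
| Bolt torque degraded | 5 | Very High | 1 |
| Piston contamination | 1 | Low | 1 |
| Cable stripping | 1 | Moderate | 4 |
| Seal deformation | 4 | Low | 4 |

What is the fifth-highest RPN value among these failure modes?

25

RPN = Severity × Occurrence × Detection:
  Insufficient housing: 5 × 5 × 3 = 75
  Harness wear: 1 × 4 × 1 = 4
  Piston seizure: 3 × 5 × 3 = 45
  Gear tooth jamming: 4 × 5 × 2 = 40
  Bolt torque degraded: 1 × 5 × 5 = 25
  Piston contamination: 1 × 2 × 1 = 2
  Cable stripping: 4 × 3 × 1 = 12
  Seal deformation: 4 × 2 × 4 = 32
Sorted descending: 75, 45, 40, 32, 25, 12, 4, 2.
The fifth-highest RPN is 25 (Bolt torque degraded).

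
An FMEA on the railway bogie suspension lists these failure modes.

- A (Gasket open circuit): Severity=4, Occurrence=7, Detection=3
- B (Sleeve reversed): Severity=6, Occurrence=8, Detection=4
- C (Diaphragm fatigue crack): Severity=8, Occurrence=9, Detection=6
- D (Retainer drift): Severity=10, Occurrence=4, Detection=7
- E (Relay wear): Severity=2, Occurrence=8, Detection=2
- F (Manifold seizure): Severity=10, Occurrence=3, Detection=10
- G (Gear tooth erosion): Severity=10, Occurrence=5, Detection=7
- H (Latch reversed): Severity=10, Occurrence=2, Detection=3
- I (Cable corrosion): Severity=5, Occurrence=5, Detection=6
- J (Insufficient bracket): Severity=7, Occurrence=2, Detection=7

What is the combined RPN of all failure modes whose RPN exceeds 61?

1886

RPN = Severity × Occurrence × Detection:
  A: 4 × 7 × 3 = 84
  B: 6 × 8 × 4 = 192
  C: 8 × 9 × 6 = 432
  D: 10 × 4 × 7 = 280
  E: 2 × 8 × 2 = 32
  F: 10 × 3 × 10 = 300
  G: 10 × 5 × 7 = 350
  H: 10 × 2 × 3 = 60
  I: 5 × 5 × 6 = 150
  J: 7 × 2 × 7 = 98
RPN > 61: A (84), B (192), C (432), D (280), F (300), G (350), I (150), J (98).
Sum: 84 + 192 + 432 + 280 + 300 + 350 + 150 + 98 = 1886.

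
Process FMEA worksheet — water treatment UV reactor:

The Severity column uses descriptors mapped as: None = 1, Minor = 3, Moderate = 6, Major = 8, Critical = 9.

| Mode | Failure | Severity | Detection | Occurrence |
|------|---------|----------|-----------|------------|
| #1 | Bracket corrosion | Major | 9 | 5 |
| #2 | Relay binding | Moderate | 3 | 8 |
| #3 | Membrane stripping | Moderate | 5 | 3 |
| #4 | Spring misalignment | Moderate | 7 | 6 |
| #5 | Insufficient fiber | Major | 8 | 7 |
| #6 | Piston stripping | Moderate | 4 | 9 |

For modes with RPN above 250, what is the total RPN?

RPN = Severity × Occurrence × Detection:
  #1: 8 × 5 × 9 = 360
  #2: 6 × 8 × 3 = 144
  #3: 6 × 3 × 5 = 90
  #4: 6 × 6 × 7 = 252
  #5: 8 × 7 × 8 = 448
  #6: 6 × 9 × 4 = 216
RPN > 250: #1 (360), #4 (252), #5 (448).
Sum: 360 + 252 + 448 = 1060.

1060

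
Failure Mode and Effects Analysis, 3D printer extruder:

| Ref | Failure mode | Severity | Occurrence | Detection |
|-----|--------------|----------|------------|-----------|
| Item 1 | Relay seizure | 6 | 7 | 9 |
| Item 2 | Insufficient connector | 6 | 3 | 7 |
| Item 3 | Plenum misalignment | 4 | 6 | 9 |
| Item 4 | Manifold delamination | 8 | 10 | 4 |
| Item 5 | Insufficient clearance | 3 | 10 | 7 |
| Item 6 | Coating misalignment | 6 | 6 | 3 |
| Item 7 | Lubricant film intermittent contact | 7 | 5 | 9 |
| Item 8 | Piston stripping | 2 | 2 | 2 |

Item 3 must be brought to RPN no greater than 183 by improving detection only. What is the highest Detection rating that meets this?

7

Item 3: S=4, O=6, D=9 → current RPN = 216.
Fixed product = 24. Need 24 × D ≤ 183, so D ≤ 183/24 = 7.62.
Maximum integer Detection rating = 7 (gives RPN 168; D=8 would give 192 > 183).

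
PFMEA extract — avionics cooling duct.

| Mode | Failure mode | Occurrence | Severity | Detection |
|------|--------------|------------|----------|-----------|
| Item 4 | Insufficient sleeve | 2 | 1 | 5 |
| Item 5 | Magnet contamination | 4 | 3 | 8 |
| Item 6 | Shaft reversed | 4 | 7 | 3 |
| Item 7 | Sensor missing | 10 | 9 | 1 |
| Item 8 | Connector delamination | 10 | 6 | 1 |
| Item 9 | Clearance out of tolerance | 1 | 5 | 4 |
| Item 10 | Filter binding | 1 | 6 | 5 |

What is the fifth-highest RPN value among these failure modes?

RPN = Severity × Occurrence × Detection:
  Item 4: 1 × 2 × 5 = 10
  Item 5: 3 × 4 × 8 = 96
  Item 6: 7 × 4 × 3 = 84
  Item 7: 9 × 10 × 1 = 90
  Item 8: 6 × 10 × 1 = 60
  Item 9: 5 × 1 × 4 = 20
  Item 10: 6 × 1 × 5 = 30
Sorted descending: 96, 90, 84, 60, 30, 20, 10.
The fifth-highest RPN is 30 (Item 10).

30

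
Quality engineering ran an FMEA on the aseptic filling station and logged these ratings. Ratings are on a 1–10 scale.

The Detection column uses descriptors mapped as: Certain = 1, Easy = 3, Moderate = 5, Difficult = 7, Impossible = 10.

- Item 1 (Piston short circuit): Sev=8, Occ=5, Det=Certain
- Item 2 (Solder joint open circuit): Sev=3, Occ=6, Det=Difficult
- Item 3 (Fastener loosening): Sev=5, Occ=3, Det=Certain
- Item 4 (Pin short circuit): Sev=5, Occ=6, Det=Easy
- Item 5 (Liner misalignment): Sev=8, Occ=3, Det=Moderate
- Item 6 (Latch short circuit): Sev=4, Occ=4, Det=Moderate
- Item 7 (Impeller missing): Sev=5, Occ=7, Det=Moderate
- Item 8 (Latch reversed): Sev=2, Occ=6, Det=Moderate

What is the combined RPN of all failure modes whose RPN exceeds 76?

RPN = Severity × Occurrence × Detection:
  Item 1: 8 × 5 × 1 = 40
  Item 2: 3 × 6 × 7 = 126
  Item 3: 5 × 3 × 1 = 15
  Item 4: 5 × 6 × 3 = 90
  Item 5: 8 × 3 × 5 = 120
  Item 6: 4 × 4 × 5 = 80
  Item 7: 5 × 7 × 5 = 175
  Item 8: 2 × 6 × 5 = 60
RPN > 76: Item 2 (126), Item 4 (90), Item 5 (120), Item 6 (80), Item 7 (175).
Sum: 126 + 90 + 120 + 80 + 175 = 591.

591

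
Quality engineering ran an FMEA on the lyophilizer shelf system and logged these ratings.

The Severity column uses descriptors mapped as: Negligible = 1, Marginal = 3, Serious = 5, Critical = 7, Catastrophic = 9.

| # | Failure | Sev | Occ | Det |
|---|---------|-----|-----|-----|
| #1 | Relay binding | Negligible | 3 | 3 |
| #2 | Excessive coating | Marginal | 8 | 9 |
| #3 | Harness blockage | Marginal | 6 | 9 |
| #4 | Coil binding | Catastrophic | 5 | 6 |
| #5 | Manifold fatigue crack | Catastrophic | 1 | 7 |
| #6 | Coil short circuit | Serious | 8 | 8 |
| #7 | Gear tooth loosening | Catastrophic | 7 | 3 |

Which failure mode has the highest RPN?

RPN = Severity × Occurrence × Detection:
  #1: 1 × 3 × 3 = 9
  #2: 3 × 8 × 9 = 216
  #3: 3 × 6 × 9 = 162
  #4: 9 × 5 × 6 = 270
  #5: 9 × 1 × 7 = 63
  #6: 5 × 8 × 8 = 320
  #7: 9 × 7 × 3 = 189
Highest RPN is 320 → #6.

#6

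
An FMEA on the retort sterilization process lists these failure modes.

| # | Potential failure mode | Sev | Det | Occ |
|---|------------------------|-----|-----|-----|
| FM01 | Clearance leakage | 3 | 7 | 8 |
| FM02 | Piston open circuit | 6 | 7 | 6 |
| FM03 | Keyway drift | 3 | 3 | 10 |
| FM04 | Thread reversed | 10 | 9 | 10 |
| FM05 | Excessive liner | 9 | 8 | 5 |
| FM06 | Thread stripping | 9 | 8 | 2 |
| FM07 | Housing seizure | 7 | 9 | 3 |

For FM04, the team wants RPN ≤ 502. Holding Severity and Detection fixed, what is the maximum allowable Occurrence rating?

5

FM04: S=10, O=10, D=9 → current RPN = 900.
Fixed product = 90. Need 90 × O ≤ 502, so O ≤ 502/90 = 5.58.
Maximum integer Occurrence rating = 5 (gives RPN 450; O=6 would give 540 > 502).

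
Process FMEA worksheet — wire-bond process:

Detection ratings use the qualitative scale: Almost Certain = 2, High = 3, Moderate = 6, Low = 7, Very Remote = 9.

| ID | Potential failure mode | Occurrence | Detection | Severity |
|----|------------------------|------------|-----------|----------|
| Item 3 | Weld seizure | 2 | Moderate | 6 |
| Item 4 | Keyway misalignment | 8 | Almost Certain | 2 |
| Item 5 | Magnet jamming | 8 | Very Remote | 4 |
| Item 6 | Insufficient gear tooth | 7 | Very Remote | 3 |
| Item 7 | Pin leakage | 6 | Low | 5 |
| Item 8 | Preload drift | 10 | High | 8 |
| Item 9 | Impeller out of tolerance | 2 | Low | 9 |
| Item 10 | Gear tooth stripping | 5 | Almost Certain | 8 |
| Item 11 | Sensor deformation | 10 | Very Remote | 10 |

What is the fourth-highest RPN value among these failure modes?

RPN = Severity × Occurrence × Detection:
  Item 3: 6 × 2 × 6 = 72
  Item 4: 2 × 8 × 2 = 32
  Item 5: 4 × 8 × 9 = 288
  Item 6: 3 × 7 × 9 = 189
  Item 7: 5 × 6 × 7 = 210
  Item 8: 8 × 10 × 3 = 240
  Item 9: 9 × 2 × 7 = 126
  Item 10: 8 × 5 × 2 = 80
  Item 11: 10 × 10 × 9 = 900
Sorted descending: 900, 288, 240, 210, 189, 126, 80, 72, 32.
The fourth-highest RPN is 210 (Item 7).

210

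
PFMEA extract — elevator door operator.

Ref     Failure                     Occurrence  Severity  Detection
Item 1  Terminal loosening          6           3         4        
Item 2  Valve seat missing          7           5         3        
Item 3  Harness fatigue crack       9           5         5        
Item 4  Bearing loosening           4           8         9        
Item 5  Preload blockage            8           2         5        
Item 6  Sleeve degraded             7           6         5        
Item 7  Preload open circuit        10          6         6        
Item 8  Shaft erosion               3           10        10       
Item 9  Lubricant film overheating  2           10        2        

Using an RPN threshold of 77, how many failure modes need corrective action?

RPN = Severity × Occurrence × Detection:
  Item 1: 3 × 6 × 4 = 72
  Item 2: 5 × 7 × 3 = 105
  Item 3: 5 × 9 × 5 = 225
  Item 4: 8 × 4 × 9 = 288
  Item 5: 2 × 8 × 5 = 80
  Item 6: 6 × 7 × 5 = 210
  Item 7: 6 × 10 × 6 = 360
  Item 8: 10 × 3 × 10 = 300
  Item 9: 10 × 2 × 2 = 40
Modes with RPN ≥ 77: Item 2 (105), Item 3 (225), Item 4 (288), Item 5 (80), Item 6 (210), Item 7 (360), Item 8 (300) → 7.

7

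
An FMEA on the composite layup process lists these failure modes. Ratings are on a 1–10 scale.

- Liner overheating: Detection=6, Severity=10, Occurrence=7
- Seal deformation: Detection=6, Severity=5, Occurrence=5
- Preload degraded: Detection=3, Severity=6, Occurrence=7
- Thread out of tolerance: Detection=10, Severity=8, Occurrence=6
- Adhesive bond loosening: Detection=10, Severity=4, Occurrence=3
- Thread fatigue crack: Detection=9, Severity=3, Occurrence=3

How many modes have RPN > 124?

4

RPN = Severity × Occurrence × Detection:
  Liner overheating: 10 × 7 × 6 = 420
  Seal deformation: 5 × 5 × 6 = 150
  Preload degraded: 6 × 7 × 3 = 126
  Thread out of tolerance: 8 × 6 × 10 = 480
  Adhesive bond loosening: 4 × 3 × 10 = 120
  Thread fatigue crack: 3 × 3 × 9 = 81
Modes with RPN > 124: Liner overheating (420), Seal deformation (150), Preload degraded (126), Thread out of tolerance (480) → 4.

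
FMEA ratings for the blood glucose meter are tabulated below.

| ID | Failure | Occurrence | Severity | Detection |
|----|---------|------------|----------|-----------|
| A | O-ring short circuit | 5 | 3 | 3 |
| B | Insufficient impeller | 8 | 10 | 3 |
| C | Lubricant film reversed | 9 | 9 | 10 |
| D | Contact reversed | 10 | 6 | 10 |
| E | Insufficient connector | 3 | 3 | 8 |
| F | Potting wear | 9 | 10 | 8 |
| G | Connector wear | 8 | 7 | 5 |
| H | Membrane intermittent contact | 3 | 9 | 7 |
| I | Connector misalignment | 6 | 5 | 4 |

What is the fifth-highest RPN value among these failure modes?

RPN = Severity × Occurrence × Detection:
  A: 3 × 5 × 3 = 45
  B: 10 × 8 × 3 = 240
  C: 9 × 9 × 10 = 810
  D: 6 × 10 × 10 = 600
  E: 3 × 3 × 8 = 72
  F: 10 × 9 × 8 = 720
  G: 7 × 8 × 5 = 280
  H: 9 × 3 × 7 = 189
  I: 5 × 6 × 4 = 120
Sorted descending: 810, 720, 600, 280, 240, 189, 120, 72, 45.
The fifth-highest RPN is 240 (B).

240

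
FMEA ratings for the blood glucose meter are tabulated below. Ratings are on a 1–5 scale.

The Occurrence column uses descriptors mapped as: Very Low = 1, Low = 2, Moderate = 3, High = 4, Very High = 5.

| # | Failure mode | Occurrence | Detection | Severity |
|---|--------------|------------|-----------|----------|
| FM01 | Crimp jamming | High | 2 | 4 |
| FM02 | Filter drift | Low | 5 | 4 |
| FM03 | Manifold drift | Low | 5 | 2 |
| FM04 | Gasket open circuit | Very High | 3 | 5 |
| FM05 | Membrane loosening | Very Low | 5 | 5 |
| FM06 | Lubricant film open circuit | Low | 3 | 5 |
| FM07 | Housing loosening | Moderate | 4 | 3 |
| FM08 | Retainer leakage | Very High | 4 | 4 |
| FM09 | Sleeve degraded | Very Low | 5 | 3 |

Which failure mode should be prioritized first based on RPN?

FM08

RPN = Severity × Occurrence × Detection:
  FM01: 4 × 4 × 2 = 32
  FM02: 4 × 2 × 5 = 40
  FM03: 2 × 2 × 5 = 20
  FM04: 5 × 5 × 3 = 75
  FM05: 5 × 1 × 5 = 25
  FM06: 5 × 2 × 3 = 30
  FM07: 3 × 3 × 4 = 36
  FM08: 4 × 5 × 4 = 80
  FM09: 3 × 1 × 5 = 15
Highest RPN is 80 → FM08.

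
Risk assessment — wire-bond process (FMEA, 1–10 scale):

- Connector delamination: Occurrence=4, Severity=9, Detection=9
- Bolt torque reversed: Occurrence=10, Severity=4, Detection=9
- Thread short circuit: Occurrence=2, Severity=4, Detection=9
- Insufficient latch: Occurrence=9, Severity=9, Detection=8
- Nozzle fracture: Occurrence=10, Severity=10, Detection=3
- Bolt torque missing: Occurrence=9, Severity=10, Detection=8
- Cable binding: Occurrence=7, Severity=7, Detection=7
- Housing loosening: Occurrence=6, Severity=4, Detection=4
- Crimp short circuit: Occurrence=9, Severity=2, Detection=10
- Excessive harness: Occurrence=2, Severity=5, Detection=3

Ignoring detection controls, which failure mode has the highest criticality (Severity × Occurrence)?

Nozzle fracture

Criticality = Severity × Occurrence:
  Connector delamination: 9 × 4 = 36
  Bolt torque reversed: 4 × 10 = 40
  Thread short circuit: 4 × 2 = 8
  Insufficient latch: 9 × 9 = 81
  Nozzle fracture: 10 × 10 = 100
  Bolt torque missing: 10 × 9 = 90
  Cable binding: 7 × 7 = 49
  Housing loosening: 4 × 6 = 24
  Crimp short circuit: 2 × 9 = 18
  Excessive harness: 5 × 2 = 10
Highest criticality is 100 → Nozzle fracture.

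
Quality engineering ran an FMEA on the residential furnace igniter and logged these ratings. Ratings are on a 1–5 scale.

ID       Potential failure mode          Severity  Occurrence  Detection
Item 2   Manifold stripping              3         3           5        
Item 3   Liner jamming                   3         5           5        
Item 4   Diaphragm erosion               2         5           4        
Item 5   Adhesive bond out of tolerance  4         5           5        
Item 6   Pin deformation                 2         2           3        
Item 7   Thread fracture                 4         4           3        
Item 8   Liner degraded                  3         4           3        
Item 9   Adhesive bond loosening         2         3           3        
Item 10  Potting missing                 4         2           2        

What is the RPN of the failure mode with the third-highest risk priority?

RPN = Severity × Occurrence × Detection:
  Item 2: 3 × 3 × 5 = 45
  Item 3: 3 × 5 × 5 = 75
  Item 4: 2 × 5 × 4 = 40
  Item 5: 4 × 5 × 5 = 100
  Item 6: 2 × 2 × 3 = 12
  Item 7: 4 × 4 × 3 = 48
  Item 8: 3 × 4 × 3 = 36
  Item 9: 2 × 3 × 3 = 18
  Item 10: 4 × 2 × 2 = 16
Sorted descending: 100, 75, 48, 45, 40, 36, 18, 16, 12.
The third-highest RPN is 48 (Item 7).

48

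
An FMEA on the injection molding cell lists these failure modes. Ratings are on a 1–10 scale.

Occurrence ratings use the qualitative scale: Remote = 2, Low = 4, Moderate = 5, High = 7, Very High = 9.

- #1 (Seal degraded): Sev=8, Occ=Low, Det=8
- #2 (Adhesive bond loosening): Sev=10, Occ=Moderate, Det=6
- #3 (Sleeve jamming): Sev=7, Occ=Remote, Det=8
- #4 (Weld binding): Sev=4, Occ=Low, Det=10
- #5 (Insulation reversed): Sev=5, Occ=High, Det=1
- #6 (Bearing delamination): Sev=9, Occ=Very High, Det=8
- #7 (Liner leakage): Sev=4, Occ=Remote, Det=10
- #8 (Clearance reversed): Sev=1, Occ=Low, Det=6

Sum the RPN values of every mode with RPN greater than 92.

RPN = Severity × Occurrence × Detection:
  #1: 8 × 4 × 8 = 256
  #2: 10 × 5 × 6 = 300
  #3: 7 × 2 × 8 = 112
  #4: 4 × 4 × 10 = 160
  #5: 5 × 7 × 1 = 35
  #6: 9 × 9 × 8 = 648
  #7: 4 × 2 × 10 = 80
  #8: 1 × 4 × 6 = 24
RPN > 92: #1 (256), #2 (300), #3 (112), #4 (160), #6 (648).
Sum: 256 + 300 + 112 + 160 + 648 = 1476.

1476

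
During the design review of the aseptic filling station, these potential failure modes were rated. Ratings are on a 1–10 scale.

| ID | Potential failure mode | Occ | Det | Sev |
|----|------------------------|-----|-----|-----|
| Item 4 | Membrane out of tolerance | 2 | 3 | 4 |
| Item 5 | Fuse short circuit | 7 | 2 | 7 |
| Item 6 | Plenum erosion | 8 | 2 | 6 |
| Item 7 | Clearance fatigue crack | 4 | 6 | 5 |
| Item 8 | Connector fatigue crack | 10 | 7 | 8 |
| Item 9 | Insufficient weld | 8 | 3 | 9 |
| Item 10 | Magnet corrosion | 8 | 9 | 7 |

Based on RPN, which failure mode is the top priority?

RPN = Severity × Occurrence × Detection:
  Item 4: 4 × 2 × 3 = 24
  Item 5: 7 × 7 × 2 = 98
  Item 6: 6 × 8 × 2 = 96
  Item 7: 5 × 4 × 6 = 120
  Item 8: 8 × 10 × 7 = 560
  Item 9: 9 × 8 × 3 = 216
  Item 10: 7 × 8 × 9 = 504
Highest RPN is 560 → Item 8.

Item 8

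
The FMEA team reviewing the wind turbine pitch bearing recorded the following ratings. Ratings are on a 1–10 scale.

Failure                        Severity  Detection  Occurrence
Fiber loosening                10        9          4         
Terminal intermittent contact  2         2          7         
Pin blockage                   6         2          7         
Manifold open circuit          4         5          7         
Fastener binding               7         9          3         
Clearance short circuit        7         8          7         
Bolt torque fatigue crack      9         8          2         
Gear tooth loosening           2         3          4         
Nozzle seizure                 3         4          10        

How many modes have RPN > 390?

RPN = Severity × Occurrence × Detection:
  Fiber loosening: 10 × 4 × 9 = 360
  Terminal intermittent contact: 2 × 7 × 2 = 28
  Pin blockage: 6 × 7 × 2 = 84
  Manifold open circuit: 4 × 7 × 5 = 140
  Fastener binding: 7 × 3 × 9 = 189
  Clearance short circuit: 7 × 7 × 8 = 392
  Bolt torque fatigue crack: 9 × 2 × 8 = 144
  Gear tooth loosening: 2 × 4 × 3 = 24
  Nozzle seizure: 3 × 10 × 4 = 120
Modes with RPN > 390: Clearance short circuit (392) → 1.

1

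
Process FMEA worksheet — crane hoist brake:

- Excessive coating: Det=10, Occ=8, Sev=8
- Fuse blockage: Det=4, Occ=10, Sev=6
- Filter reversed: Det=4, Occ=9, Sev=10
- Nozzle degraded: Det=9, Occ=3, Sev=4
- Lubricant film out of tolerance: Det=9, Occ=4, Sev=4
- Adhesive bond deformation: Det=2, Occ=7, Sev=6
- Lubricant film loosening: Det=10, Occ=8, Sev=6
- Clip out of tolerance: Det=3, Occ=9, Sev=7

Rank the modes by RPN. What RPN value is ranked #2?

480

RPN = Severity × Occurrence × Detection:
  Excessive coating: 8 × 8 × 10 = 640
  Fuse blockage: 6 × 10 × 4 = 240
  Filter reversed: 10 × 9 × 4 = 360
  Nozzle degraded: 4 × 3 × 9 = 108
  Lubricant film out of tolerance: 4 × 4 × 9 = 144
  Adhesive bond deformation: 6 × 7 × 2 = 84
  Lubricant film loosening: 6 × 8 × 10 = 480
  Clip out of tolerance: 7 × 9 × 3 = 189
Sorted descending: 640, 480, 360, 240, 189, 144, 108, 84.
The second-highest RPN is 480 (Lubricant film loosening).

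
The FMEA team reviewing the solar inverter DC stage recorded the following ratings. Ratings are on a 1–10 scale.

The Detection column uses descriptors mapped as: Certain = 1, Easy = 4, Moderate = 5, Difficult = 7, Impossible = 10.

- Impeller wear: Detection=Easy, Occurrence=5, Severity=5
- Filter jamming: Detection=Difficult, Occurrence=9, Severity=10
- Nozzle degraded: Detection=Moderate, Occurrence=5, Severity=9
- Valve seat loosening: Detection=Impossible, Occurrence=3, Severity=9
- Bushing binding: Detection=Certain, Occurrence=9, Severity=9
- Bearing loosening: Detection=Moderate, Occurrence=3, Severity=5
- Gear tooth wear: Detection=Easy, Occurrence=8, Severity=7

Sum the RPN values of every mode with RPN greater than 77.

1530

RPN = Severity × Occurrence × Detection:
  Impeller wear: 5 × 5 × 4 = 100
  Filter jamming: 10 × 9 × 7 = 630
  Nozzle degraded: 9 × 5 × 5 = 225
  Valve seat loosening: 9 × 3 × 10 = 270
  Bushing binding: 9 × 9 × 1 = 81
  Bearing loosening: 5 × 3 × 5 = 75
  Gear tooth wear: 7 × 8 × 4 = 224
RPN > 77: Impeller wear (100), Filter jamming (630), Nozzle degraded (225), Valve seat loosening (270), Bushing binding (81), Gear tooth wear (224).
Sum: 100 + 630 + 225 + 270 + 81 + 224 = 1530.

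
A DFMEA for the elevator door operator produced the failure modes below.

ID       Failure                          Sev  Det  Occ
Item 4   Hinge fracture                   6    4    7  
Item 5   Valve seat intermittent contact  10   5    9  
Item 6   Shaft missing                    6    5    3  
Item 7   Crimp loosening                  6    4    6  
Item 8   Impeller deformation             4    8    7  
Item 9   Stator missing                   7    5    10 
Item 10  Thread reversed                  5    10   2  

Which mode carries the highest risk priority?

RPN = Severity × Occurrence × Detection:
  Item 4: 6 × 7 × 4 = 168
  Item 5: 10 × 9 × 5 = 450
  Item 6: 6 × 3 × 5 = 90
  Item 7: 6 × 6 × 4 = 144
  Item 8: 4 × 7 × 8 = 224
  Item 9: 7 × 10 × 5 = 350
  Item 10: 5 × 2 × 10 = 100
Highest RPN is 450 → Item 5.

Item 5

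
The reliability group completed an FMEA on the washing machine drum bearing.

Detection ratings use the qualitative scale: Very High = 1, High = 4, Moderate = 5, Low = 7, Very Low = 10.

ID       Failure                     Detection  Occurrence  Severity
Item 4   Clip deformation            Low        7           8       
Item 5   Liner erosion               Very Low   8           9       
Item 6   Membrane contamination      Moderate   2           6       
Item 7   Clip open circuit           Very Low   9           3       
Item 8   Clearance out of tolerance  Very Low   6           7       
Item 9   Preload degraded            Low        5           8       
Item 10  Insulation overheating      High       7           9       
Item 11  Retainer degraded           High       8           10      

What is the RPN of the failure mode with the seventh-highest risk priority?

RPN = Severity × Occurrence × Detection:
  Item 4: 8 × 7 × 7 = 392
  Item 5: 9 × 8 × 10 = 720
  Item 6: 6 × 2 × 5 = 60
  Item 7: 3 × 9 × 10 = 270
  Item 8: 7 × 6 × 10 = 420
  Item 9: 8 × 5 × 7 = 280
  Item 10: 9 × 7 × 4 = 252
  Item 11: 10 × 8 × 4 = 320
Sorted descending: 720, 420, 392, 320, 280, 270, 252, 60.
The seventh-highest RPN is 252 (Item 10).

252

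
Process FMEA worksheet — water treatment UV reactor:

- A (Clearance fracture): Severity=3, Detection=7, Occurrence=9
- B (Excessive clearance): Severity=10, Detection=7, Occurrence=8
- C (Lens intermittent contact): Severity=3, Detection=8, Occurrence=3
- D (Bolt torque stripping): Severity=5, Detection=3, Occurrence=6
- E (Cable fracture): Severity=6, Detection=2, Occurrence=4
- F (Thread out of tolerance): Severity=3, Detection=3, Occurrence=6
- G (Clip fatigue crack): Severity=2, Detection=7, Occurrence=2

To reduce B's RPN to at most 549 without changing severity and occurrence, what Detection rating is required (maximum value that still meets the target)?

6

B: S=10, O=8, D=7 → current RPN = 560.
Fixed product = 80. Need 80 × D ≤ 549, so D ≤ 549/80 = 6.86.
Maximum integer Detection rating = 6 (gives RPN 480; D=7 would give 560 > 549).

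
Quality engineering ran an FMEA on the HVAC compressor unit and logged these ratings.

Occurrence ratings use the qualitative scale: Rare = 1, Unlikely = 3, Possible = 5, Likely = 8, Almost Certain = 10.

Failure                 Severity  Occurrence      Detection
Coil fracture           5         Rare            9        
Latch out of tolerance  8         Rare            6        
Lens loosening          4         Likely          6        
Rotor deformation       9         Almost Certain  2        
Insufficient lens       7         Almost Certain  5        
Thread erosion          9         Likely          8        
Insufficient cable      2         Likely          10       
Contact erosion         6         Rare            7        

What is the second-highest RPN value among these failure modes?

350

RPN = Severity × Occurrence × Detection:
  Coil fracture: 5 × 1 × 9 = 45
  Latch out of tolerance: 8 × 1 × 6 = 48
  Lens loosening: 4 × 8 × 6 = 192
  Rotor deformation: 9 × 10 × 2 = 180
  Insufficient lens: 7 × 10 × 5 = 350
  Thread erosion: 9 × 8 × 8 = 576
  Insufficient cable: 2 × 8 × 10 = 160
  Contact erosion: 6 × 1 × 7 = 42
Sorted descending: 576, 350, 192, 180, 160, 48, 45, 42.
The second-highest RPN is 350 (Insufficient lens).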